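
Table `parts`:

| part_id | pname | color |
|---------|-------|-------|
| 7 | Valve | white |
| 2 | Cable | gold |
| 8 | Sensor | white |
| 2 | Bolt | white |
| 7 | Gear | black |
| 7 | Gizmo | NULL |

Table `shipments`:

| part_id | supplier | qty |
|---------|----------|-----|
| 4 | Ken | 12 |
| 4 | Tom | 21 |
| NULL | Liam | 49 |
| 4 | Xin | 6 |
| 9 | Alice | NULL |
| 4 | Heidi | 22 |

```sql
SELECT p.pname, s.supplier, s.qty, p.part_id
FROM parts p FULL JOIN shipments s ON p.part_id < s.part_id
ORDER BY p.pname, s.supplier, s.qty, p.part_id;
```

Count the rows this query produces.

15

FULL OUTER JOIN keeps every row from both sides; unmatched rows get NULL for the other side's columns.
Matching on p.part_id < s.part_id. A NULL in a compared column never satisfies the condition.
Matched pairs: 14; unmatched p rows kept: 0; unmatched s rows kept: 1.
Total: 14 matched + 1 padded = 15 rows.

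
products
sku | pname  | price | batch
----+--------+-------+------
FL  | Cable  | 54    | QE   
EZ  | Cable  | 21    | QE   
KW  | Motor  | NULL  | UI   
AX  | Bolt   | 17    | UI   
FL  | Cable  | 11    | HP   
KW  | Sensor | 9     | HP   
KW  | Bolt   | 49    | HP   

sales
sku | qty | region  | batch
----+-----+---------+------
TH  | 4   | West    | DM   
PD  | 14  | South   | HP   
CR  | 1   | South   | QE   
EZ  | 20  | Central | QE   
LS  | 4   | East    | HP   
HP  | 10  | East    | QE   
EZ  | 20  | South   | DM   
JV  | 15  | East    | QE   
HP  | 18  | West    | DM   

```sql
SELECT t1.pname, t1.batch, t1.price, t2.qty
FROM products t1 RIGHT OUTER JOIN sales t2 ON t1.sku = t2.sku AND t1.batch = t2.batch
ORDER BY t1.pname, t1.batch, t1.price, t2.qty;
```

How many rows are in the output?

RIGHT JOIN keeps every row from `sales`; unmatched rows get NULL for `products`'s columns.
Matching on t1.sku = t2.sku AND t1.batch = t2.batch.
- t1[0] sku=FL, batch=QE → no match.
- t1[1] sku=EZ, batch=QE → 1 match(es) in t2 → 1 row(s).
- t1[2] sku=KW, batch=UI → no match.
- t1[3] sku=AX, batch=UI → no match.
- t1[4] sku=FL, batch=HP → no match.
- t1[5] sku=KW, batch=HP → no match.
- t1[6] sku=KW, batch=HP → no match.
- 8 row(s) from t2 found no t1 partner → padded with NULL.
Total: 1 matched + 8 padded = 9 rows.

9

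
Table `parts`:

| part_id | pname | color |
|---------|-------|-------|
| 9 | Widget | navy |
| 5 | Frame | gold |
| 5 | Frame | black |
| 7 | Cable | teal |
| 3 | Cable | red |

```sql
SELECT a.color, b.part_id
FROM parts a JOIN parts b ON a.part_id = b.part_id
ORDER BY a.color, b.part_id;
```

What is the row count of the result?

7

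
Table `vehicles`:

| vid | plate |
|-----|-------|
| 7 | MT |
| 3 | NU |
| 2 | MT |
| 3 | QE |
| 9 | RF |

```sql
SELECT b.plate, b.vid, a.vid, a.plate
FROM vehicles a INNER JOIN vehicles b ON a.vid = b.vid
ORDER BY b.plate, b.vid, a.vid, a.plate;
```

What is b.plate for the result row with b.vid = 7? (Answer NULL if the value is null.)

INNER JOIN keeps only pairs where the ON condition holds.
Matching on a.vid = b.vid.
Matched pairs: 7.

MT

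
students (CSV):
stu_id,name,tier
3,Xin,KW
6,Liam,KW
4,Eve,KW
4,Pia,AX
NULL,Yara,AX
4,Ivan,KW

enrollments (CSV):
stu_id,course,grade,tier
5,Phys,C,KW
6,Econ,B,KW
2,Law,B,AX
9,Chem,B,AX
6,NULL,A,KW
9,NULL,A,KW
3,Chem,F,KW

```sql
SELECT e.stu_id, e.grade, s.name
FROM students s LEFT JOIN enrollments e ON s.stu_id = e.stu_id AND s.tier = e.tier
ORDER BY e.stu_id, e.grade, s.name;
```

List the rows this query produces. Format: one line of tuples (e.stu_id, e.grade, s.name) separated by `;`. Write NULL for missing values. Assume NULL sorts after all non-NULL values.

(3, F, Xin); (6, A, Liam); (6, B, Liam); (NULL, NULL, Eve); (NULL, NULL, Ivan); (NULL, NULL, Pia); (NULL, NULL, Yara)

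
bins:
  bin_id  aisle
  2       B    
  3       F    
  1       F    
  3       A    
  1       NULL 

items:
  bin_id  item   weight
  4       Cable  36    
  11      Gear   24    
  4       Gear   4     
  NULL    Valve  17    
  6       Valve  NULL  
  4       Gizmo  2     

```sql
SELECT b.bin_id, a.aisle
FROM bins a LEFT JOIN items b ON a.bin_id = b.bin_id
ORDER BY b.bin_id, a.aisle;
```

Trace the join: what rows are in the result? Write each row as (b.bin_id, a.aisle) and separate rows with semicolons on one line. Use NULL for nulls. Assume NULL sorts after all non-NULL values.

(NULL, A); (NULL, B); (NULL, F); (NULL, F); (NULL, NULL)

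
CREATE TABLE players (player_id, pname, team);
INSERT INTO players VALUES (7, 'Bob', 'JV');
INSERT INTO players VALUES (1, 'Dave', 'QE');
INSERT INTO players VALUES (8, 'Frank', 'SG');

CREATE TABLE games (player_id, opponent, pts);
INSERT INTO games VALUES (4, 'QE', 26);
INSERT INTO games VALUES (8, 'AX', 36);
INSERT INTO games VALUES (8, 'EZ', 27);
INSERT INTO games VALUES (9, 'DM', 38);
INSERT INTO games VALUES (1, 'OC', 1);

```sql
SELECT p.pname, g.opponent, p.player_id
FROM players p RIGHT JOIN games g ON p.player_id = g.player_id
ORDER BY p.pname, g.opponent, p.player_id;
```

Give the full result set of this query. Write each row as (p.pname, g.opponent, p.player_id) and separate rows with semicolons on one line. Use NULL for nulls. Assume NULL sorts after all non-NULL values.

(Dave, OC, 1); (Frank, AX, 8); (Frank, EZ, 8); (NULL, DM, NULL); (NULL, QE, NULL)

RIGHT JOIN keeps every row from `games`; unmatched rows get NULL for `players`'s columns.
Matching on p.player_id = g.player_id.
- p (player_id=7) has no partner in g.
- p (player_id=1) pairs with 1 row(s) of g.
- p (player_id=8) pairs with 2 row(s) of g.
- 2 row(s) from g found no p partner → padded with NULL.
After projecting and ordering:
p.pname | g.opponent | p.player_id
Dave | OC | 1
Frank | AX | 8
Frank | EZ | 8
NULL | DM | NULL
NULL | QE | NULL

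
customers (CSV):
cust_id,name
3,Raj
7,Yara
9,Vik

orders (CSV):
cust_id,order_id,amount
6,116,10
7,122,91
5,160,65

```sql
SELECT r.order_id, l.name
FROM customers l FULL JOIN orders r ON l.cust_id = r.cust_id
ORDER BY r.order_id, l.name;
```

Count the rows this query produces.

5

FULL OUTER JOIN keeps every row from both sides; unmatched rows get NULL for the other side's columns.
Matching on l.cust_id = r.cust_id.
- l row (cust_id=3): no match → kept, r columns NULL.
- l row (cust_id=7): matches 1 r row(s) → 1 output row(s).
- l row (cust_id=9): no match → kept, r columns NULL.
- plus 2 unmatched r row(s), each kept with NULL l columns.
Total: 1 matched + 4 padded = 5 rows.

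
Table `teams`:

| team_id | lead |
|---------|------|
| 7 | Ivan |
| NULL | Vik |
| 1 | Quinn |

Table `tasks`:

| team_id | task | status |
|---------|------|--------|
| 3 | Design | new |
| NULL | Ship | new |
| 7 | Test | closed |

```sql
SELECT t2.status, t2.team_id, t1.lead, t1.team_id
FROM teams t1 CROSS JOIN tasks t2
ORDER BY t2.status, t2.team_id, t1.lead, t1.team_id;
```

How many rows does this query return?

CROSS JOIN pairs every row of `teams` with every row of `tasks`: 3 × 3 = 9 rows.

9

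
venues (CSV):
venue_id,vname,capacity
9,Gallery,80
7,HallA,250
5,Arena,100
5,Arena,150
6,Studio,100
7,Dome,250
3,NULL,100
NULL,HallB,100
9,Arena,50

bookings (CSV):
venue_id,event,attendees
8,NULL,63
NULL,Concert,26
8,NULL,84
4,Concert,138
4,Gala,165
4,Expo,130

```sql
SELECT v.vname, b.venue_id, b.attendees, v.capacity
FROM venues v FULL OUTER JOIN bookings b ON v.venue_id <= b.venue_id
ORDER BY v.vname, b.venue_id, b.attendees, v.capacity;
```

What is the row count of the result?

19

FULL OUTER JOIN keeps every row from both sides; unmatched rows get NULL for the other side's columns.
Matching on v.venue_id <= b.venue_id. A NULL in a compared column never satisfies the condition.
Matched pairs: 15; unmatched v rows kept: 3; unmatched b rows kept: 1.
Total: 15 matched + 4 padded = 19 rows.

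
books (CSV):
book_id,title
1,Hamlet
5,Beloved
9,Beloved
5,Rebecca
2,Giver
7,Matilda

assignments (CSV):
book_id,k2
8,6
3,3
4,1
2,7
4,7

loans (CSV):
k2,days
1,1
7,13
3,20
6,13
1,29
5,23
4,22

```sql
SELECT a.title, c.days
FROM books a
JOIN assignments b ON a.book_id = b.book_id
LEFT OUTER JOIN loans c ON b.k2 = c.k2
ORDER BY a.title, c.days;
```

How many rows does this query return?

1

Step 1 — a INNER JOIN b on book_id → 1 row(s).
Then LEFT JOIN `loans c` on k2: each of those 1 rows is kept; rows whose b.k2 has no match in c get NULL for c's columns.
Result: 1 row(s).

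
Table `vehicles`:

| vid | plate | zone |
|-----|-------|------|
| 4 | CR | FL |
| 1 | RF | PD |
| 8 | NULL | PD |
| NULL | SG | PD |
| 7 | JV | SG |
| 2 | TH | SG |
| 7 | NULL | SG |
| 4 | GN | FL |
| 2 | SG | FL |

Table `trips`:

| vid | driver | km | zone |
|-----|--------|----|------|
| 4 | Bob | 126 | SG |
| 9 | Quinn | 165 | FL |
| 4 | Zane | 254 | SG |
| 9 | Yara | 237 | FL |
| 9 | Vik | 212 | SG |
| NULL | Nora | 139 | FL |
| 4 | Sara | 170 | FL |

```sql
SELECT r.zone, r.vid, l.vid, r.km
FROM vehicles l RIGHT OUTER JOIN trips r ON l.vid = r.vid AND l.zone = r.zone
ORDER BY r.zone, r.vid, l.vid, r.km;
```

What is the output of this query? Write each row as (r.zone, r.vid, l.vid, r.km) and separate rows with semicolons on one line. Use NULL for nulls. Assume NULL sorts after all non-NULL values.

(FL, 4, 4, 170); (FL, 4, 4, 170); (FL, 9, NULL, 165); (FL, 9, NULL, 237); (FL, NULL, NULL, 139); (SG, 4, NULL, 126); (SG, 4, NULL, 254); (SG, 9, NULL, 212)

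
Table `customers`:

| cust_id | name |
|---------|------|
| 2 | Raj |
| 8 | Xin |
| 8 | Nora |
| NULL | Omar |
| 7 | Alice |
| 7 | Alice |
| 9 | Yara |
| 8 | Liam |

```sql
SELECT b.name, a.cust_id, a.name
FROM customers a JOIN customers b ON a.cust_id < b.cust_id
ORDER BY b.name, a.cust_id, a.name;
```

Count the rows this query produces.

17

INNER JOIN keeps only pairs where the ON condition holds.
Matching on a.cust_id < b.cust_id. A NULL in a compared column never satisfies the condition.
Matched pairs: 17.
Total: 17 rows.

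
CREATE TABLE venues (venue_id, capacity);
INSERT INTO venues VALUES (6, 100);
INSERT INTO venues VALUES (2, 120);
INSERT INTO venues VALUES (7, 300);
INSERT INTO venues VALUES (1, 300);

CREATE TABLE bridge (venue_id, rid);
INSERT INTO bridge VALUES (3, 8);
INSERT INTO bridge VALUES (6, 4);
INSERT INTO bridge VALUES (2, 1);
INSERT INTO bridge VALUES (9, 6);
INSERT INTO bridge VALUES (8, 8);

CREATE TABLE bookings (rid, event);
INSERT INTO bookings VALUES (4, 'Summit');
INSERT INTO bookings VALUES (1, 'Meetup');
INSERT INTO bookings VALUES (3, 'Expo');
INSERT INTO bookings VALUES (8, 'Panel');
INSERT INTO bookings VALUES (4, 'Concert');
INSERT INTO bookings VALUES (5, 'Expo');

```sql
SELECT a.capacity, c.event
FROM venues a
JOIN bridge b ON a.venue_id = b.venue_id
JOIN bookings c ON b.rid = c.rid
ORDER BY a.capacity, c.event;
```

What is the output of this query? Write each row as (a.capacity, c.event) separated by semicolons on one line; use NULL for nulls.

Joins associate left-to-right: venues INNER JOIN bridge on venue_id gives 2 intermediate row(s).
Then INNER JOIN `bookings c` on rid: keep only rows whose b.rid appears in c.

(100, Concert); (100, Summit); (120, Meetup)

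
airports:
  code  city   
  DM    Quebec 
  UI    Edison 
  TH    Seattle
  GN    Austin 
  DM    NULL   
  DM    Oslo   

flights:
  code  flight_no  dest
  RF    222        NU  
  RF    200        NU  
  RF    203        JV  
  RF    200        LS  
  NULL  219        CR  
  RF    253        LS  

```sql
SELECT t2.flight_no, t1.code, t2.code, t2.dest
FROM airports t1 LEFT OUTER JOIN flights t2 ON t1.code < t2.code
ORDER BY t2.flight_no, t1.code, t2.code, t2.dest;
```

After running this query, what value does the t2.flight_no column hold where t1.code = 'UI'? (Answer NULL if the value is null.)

NULL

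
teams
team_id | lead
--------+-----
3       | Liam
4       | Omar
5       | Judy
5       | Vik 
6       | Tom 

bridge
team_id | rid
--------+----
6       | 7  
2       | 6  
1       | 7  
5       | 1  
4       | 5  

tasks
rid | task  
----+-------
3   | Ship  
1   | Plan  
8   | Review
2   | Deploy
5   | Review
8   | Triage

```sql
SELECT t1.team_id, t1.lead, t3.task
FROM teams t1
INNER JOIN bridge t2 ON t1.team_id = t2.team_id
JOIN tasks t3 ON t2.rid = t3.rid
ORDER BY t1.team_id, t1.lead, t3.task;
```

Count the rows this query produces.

Step 1 — t1 INNER JOIN t2 on team_id → 4 row(s).
Then INNER JOIN `tasks t3` on rid: keep only rows whose t2.rid appears in t3.
Result: 3 row(s).

3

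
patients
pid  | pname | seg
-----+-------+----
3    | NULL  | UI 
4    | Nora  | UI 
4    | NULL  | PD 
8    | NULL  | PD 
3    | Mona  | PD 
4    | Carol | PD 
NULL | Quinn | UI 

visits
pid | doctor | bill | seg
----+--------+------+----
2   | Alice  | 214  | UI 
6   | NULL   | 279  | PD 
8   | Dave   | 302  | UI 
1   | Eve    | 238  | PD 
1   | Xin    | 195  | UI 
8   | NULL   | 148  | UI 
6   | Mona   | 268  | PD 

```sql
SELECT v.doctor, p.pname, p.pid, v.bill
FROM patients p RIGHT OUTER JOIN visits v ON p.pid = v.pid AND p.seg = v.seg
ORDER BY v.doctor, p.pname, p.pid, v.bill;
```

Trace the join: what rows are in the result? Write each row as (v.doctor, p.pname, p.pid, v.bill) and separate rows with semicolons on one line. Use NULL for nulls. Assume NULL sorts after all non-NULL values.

RIGHT JOIN keeps every row from `visits`; unmatched rows get NULL for `patients`'s columns.
Matching on p.pid = v.pid AND p.seg = v.seg. A NULL in a compared column never satisfies the condition.
Matched pairs: 0; unmatched v rows kept: 7.

(Alice, NULL, NULL, 214); (Dave, NULL, NULL, 302); (Eve, NULL, NULL, 238); (Mona, NULL, NULL, 268); (Xin, NULL, NULL, 195); (NULL, NULL, NULL, 148); (NULL, NULL, NULL, 279)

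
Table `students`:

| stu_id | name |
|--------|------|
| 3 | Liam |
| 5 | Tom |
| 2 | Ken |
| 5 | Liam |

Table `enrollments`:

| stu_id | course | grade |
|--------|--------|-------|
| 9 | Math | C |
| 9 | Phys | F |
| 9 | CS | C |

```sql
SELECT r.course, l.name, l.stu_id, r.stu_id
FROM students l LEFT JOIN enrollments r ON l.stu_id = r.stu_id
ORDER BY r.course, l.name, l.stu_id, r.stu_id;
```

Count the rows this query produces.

LEFT JOIN keeps every row from `students`; unmatched rows get NULL for `enrollments`'s columns.
Matching on l.stu_id = r.stu_id.
- l (stu_id=3) has no partner → padded with NULL.
- l (stu_id=5) has no partner → padded with NULL.
- l (stu_id=2) has no partner → padded with NULL.
- l (stu_id=5) has no partner → padded with NULL.
Total: 0 matched + 4 padded = 4 rows.

4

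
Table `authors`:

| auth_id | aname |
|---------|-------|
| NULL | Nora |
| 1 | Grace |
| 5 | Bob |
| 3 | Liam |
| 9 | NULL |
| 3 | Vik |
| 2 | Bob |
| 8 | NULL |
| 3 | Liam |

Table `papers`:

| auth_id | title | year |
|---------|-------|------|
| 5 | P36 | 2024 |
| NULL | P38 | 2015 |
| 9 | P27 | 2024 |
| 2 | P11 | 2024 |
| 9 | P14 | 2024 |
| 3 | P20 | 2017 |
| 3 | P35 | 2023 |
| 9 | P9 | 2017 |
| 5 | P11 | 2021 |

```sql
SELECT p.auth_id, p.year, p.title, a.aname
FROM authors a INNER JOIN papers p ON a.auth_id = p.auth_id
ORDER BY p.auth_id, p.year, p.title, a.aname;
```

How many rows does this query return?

12

INNER JOIN keeps only pairs where the ON condition holds.
Matching on a.auth_id = p.auth_id. A NULL in a compared column never satisfies the condition.
- a (auth_id=NULL) has no partner → excluded.
- a (auth_id=1) has no partner → excluded.
- a (auth_id=5) pairs with 2 row(s) of p.
- a (auth_id=3) pairs with 2 row(s) of p.
- a (auth_id=9) pairs with 3 row(s) of p.
- a (auth_id=3) pairs with 2 row(s) of p.
- a (auth_id=2) pairs with 1 row(s) of p.
- a (auth_id=8) has no partner → excluded.
- a (auth_id=3) pairs with 2 row(s) of p.
Total: 12 rows.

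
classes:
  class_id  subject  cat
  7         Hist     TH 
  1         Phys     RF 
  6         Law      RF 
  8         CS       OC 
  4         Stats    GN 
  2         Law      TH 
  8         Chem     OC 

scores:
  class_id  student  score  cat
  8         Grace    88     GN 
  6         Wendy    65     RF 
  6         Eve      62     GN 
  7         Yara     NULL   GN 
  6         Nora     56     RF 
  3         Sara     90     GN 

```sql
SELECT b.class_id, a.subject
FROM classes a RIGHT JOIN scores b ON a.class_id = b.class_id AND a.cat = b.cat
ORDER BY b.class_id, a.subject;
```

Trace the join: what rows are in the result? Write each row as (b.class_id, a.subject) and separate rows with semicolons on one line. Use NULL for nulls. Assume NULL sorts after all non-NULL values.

RIGHT JOIN keeps every row from `scores`; unmatched rows get NULL for `classes`'s columns.
Matching on a.class_id = b.class_id AND a.cat = b.cat.
- a row (class_id=7, cat=TH): no match.
- a row (class_id=1, cat=RF): no match.
- a row (class_id=6, cat=RF): matches 2 b row(s) → 2 output row(s).
- a row (class_id=8, cat=OC): no match.
- a row (class_id=4, cat=GN): no match.
- a row (class_id=2, cat=TH): no match.
- a row (class_id=8, cat=OC): no match.
- 4 row(s) from b found no a partner → padded with NULL.
After projecting and ordering:
b.class_id | a.subject
3 | NULL
6 | Law
6 | Law
6 | NULL
7 | NULL
8 | NULL

(3, NULL); (6, Law); (6, Law); (6, NULL); (7, NULL); (8, NULL)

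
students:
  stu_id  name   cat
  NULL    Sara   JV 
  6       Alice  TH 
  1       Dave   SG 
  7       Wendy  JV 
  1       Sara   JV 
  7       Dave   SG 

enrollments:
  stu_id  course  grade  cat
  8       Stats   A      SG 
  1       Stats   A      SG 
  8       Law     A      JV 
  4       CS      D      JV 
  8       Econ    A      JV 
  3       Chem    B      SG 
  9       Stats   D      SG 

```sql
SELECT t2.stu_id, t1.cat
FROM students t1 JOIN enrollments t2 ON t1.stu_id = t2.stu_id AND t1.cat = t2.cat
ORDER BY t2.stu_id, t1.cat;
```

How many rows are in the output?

1

INNER JOIN keeps only pairs where the ON condition holds.
Matching on t1.stu_id = t2.stu_id AND t1.cat = t2.cat. A NULL in a compared column never satisfies the condition.
- t1[0] stu_id=NULL, cat=JV → no match; dropped.
- t1[1] stu_id=6, cat=TH → no match; dropped.
- t1[2] stu_id=1, cat=SG → 1 match(es) in t2 → 1 row(s).
- t1[3] stu_id=7, cat=JV → no match; dropped.
- t1[4] stu_id=1, cat=JV → no match; dropped.
- t1[5] stu_id=7, cat=SG → no match; dropped.
Total: 1 rows.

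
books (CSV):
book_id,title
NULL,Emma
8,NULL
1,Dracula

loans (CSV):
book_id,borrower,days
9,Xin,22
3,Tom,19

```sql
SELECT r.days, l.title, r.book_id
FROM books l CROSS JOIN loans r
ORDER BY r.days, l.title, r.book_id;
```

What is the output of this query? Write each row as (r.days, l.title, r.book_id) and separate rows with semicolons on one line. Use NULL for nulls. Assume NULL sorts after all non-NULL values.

(19, Dracula, 3); (19, Emma, 3); (19, NULL, 3); (22, Dracula, 9); (22, Emma, 9); (22, NULL, 9)

CROSS JOIN pairs every row of `books` with every row of `loans`: 3 × 2 = 6 rows.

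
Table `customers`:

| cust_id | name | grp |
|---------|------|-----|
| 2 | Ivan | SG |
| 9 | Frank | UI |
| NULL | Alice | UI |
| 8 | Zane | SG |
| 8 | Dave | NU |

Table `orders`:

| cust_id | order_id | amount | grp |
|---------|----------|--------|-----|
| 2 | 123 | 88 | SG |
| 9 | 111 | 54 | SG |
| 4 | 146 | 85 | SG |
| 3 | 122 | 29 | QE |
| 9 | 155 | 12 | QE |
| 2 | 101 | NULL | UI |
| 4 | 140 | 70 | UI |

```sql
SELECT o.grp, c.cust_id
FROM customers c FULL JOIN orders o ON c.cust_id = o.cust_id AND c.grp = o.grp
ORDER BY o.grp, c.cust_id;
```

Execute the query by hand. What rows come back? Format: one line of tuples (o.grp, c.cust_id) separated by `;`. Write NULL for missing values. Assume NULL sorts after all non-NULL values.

FULL OUTER JOIN keeps every row from both sides; unmatched rows get NULL for the other side's columns.
Matching on c.cust_id = o.cust_id AND c.grp = o.grp. A NULL in a compared column never satisfies the condition.
Matched pairs: 1; unmatched c rows kept: 4; unmatched o rows kept: 6.

(QE, NULL); (QE, NULL); (SG, 2); (SG, NULL); (SG, NULL); (UI, NULL); (UI, NULL); (NULL, 8); (NULL, 8); (NULL, 9); (NULL, NULL)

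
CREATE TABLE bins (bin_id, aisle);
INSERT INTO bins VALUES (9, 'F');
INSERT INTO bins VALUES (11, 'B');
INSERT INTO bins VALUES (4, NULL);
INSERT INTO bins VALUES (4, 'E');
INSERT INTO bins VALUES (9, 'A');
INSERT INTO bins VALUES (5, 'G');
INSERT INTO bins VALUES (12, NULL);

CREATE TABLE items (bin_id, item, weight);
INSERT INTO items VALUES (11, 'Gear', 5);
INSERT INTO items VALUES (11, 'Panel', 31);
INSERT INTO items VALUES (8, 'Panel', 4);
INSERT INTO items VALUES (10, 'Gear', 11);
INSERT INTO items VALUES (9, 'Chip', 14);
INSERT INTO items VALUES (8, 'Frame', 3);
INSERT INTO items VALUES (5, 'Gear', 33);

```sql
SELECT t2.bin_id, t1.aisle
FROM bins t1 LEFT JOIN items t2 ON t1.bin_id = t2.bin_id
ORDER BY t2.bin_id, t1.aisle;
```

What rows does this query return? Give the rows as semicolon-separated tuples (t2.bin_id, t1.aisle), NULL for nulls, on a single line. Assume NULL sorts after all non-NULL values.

LEFT JOIN keeps every row from `bins`; unmatched rows get NULL for `items`'s columns.
Matching on t1.bin_id = t2.bin_id.
Matched pairs: 5; unmatched t1 rows kept: 3.

(5, G); (9, A); (9, F); (11, B); (11, B); (NULL, E); (NULL, NULL); (NULL, NULL)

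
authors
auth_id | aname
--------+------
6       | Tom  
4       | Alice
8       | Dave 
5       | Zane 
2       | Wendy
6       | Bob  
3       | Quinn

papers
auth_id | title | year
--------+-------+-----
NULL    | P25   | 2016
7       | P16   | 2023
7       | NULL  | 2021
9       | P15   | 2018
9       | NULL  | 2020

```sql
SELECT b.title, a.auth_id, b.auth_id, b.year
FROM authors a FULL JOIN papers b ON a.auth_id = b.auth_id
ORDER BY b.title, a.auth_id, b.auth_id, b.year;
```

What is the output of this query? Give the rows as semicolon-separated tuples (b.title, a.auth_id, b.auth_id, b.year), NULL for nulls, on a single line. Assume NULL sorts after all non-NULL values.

FULL OUTER JOIN keeps every row from both sides; unmatched rows get NULL for the other side's columns.
Matching on a.auth_id = b.auth_id. A NULL in a compared column never satisfies the condition.
Matched pairs: 0; unmatched a rows kept: 7; unmatched b rows kept: 5.

(P15, NULL, 9, 2018); (P16, NULL, 7, 2023); (P25, NULL, NULL, 2016); (NULL, 2, NULL, NULL); (NULL, 3, NULL, NULL); (NULL, 4, NULL, NULL); (NULL, 5, NULL, NULL); (NULL, 6, NULL, NULL); (NULL, 6, NULL, NULL); (NULL, 8, NULL, NULL); (NULL, NULL, 7, 2021); (NULL, NULL, 9, 2020)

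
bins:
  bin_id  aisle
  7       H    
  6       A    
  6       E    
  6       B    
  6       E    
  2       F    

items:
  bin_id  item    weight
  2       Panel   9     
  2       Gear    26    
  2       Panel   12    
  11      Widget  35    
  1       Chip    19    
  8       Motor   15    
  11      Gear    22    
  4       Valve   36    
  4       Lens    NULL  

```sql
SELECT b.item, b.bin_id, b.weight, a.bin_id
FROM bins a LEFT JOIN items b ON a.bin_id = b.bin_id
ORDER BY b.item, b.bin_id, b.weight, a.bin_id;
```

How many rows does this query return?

8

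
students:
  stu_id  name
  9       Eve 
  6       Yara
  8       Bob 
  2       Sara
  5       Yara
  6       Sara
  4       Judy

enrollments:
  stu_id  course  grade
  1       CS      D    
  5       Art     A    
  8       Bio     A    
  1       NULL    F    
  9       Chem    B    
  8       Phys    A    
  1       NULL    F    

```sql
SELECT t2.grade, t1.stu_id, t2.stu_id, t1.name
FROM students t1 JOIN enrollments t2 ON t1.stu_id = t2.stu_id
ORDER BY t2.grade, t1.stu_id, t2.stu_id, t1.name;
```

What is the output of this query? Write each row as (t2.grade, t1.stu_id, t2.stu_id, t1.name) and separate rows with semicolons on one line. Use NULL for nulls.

(A, 5, 5, Yara); (A, 8, 8, Bob); (A, 8, 8, Bob); (B, 9, 9, Eve)

INNER JOIN keeps only pairs where the ON condition holds.
Matching on t1.stu_id = t2.stu_id.
- t1[0] stu_id=9 → 1 match(es) in t2 → 1 row(s).
- t1[1] stu_id=6 → no match; dropped.
- t1[2] stu_id=8 → 2 match(es) in t2 → 2 row(s).
- t1[3] stu_id=2 → no match; dropped.
- t1[4] stu_id=5 → 1 match(es) in t2 → 1 row(s).
- t1[5] stu_id=6 → no match; dropped.
- t1[6] stu_id=4 → no match; dropped.
After projecting and ordering:
t2.grade | t1.stu_id | t2.stu_id | t1.name
A | 5 | 5 | Yara
A | 8 | 8 | Bob
A | 8 | 8 | Bob
B | 9 | 9 | Eve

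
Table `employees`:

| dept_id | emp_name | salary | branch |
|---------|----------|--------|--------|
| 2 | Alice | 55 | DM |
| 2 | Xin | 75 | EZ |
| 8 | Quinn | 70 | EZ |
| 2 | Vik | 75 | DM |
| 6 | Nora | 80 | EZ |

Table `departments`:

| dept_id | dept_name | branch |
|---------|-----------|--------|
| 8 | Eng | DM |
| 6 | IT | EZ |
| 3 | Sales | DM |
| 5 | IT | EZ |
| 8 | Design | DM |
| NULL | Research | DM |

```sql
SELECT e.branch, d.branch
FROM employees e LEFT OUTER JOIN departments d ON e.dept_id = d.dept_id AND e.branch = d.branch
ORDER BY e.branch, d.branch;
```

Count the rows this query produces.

LEFT JOIN keeps every row from `employees`; unmatched rows get NULL for `departments`'s columns.
Matching on e.dept_id = d.dept_id AND e.branch = d.branch. A NULL in a compared column never satisfies the condition.
Matched pairs: 1; unmatched e rows kept: 4.
Total: 1 matched + 4 padded = 5 rows.

5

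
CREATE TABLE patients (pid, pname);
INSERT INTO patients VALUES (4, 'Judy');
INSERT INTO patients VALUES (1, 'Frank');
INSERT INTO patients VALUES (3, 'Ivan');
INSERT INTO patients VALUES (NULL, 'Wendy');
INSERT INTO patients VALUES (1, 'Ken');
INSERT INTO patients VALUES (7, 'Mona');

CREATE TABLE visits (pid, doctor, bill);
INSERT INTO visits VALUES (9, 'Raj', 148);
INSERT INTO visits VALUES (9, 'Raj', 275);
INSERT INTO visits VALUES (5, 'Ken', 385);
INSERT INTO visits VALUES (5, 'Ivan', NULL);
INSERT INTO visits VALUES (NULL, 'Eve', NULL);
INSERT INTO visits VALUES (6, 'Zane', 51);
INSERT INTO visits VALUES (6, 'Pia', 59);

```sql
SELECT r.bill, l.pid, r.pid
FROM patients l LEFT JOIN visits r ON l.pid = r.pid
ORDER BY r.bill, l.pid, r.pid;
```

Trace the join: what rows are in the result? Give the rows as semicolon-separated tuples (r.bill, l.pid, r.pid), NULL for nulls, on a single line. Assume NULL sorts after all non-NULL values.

LEFT JOIN keeps every row from `patients`; unmatched rows get NULL for `visits`'s columns.
Matching on l.pid = r.pid. A NULL in a compared column never satisfies the condition.
- pid=4: no r row matches, row kept with r columns NULL.
- pid=1: no r row matches, row kept with r columns NULL.
- pid=3: no r row matches, row kept with r columns NULL.
- pid=NULL: no r row matches, row kept with r columns NULL.
- pid=1: no r row matches, row kept with r columns NULL.
- pid=7: no r row matches, row kept with r columns NULL.
After projecting and ordering:
r.bill | l.pid | r.pid
NULL | 1 | NULL
NULL | 1 | NULL
NULL | 3 | NULL
NULL | 4 | NULL
NULL | 7 | NULL
NULL | NULL | NULL

(NULL, 1, NULL); (NULL, 1, NULL); (NULL, 3, NULL); (NULL, 4, NULL); (NULL, 7, NULL); (NULL, NULL, NULL)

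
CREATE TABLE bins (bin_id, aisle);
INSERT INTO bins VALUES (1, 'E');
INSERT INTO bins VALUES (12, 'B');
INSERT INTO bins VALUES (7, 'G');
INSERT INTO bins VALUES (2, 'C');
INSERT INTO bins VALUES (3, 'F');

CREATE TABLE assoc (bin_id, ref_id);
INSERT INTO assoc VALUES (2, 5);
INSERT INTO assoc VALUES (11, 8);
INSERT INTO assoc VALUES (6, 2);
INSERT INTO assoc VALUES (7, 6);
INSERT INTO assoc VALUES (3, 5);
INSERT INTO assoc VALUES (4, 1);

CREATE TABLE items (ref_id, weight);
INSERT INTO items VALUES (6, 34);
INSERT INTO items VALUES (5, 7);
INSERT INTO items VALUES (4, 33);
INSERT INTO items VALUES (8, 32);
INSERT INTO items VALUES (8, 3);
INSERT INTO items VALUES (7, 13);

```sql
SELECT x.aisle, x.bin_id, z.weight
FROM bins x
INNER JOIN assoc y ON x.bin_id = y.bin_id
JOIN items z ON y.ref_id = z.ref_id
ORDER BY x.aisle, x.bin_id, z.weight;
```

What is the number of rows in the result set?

3

Joins associate left-to-right: bins INNER JOIN assoc on bin_id gives 3 intermediate row(s).
Then INNER JOIN `items z` on ref_id: keep only rows whose y.ref_id appears in z.
Result: 3 row(s).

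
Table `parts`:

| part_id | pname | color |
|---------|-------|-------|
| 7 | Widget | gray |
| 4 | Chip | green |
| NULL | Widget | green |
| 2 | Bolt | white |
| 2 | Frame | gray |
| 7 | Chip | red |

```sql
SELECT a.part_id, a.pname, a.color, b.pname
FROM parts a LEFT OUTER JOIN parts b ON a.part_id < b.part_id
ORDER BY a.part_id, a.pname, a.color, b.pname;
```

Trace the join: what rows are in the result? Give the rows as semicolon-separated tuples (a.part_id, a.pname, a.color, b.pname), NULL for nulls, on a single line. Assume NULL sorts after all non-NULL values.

LEFT JOIN keeps every row from `parts a`; unmatched rows get NULL for `parts b`'s columns.
Matching on a.part_id < b.part_id. A NULL in a compared column never satisfies the condition.
- part_id=7: no b row matches, row kept with b columns NULL.
- part_id=4: 2 matching b row(s), so 2 row(s) emitted.
- part_id=NULL: no b row matches, row kept with b columns NULL.
- part_id=2: 3 matching b row(s), so 3 row(s) emitted.
- part_id=2: 3 matching b row(s), so 3 row(s) emitted.
- part_id=7: no b row matches, row kept with b columns NULL.

(2, Bolt, white, Chip); (2, Bolt, white, Chip); (2, Bolt, white, Widget); (2, Frame, gray, Chip); (2, Frame, gray, Chip); (2, Frame, gray, Widget); (4, Chip, green, Chip); (4, Chip, green, Widget); (7, Chip, red, NULL); (7, Widget, gray, NULL); (NULL, Widget, green, NULL)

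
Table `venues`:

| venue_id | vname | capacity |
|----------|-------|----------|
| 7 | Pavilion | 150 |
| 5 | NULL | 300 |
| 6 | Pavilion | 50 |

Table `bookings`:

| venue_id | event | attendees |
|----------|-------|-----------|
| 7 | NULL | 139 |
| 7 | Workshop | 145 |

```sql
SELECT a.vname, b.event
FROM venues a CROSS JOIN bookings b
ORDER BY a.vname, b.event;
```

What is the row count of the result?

CROSS JOIN pairs every row of `venues` with every row of `bookings`: 3 × 2 = 6 rows.

6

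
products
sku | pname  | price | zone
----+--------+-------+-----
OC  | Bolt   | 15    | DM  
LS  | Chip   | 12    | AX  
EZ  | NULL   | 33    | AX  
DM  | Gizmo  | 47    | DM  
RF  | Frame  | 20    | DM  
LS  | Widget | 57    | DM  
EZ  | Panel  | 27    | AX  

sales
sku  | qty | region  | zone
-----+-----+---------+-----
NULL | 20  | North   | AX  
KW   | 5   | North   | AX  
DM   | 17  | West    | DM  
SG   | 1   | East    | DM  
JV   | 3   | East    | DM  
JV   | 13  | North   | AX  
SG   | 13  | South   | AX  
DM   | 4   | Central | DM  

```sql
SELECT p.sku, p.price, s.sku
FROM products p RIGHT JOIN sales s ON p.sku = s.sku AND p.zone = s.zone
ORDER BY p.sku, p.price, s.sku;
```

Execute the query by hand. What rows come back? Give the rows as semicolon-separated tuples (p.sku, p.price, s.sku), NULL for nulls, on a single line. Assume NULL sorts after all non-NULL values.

RIGHT JOIN keeps every row from `sales`; unmatched rows get NULL for `products`'s columns.
Matching on p.sku = s.sku AND p.zone = s.zone. A NULL in a compared column never satisfies the condition.
- p row (sku=OC, zone=DM): no match.
- p row (sku=LS, zone=AX): no match.
- p row (sku=EZ, zone=AX): no match.
- p row (sku=DM, zone=DM): matches 2 s row(s) → 2 output row(s).
- p row (sku=RF, zone=DM): no match.
- p row (sku=LS, zone=DM): no match.
- p row (sku=EZ, zone=AX): no match.
- plus 6 unmatched s row(s), each kept with NULL p columns.
After projecting and ordering:
p.sku | p.price | s.sku
DM | 47 | DM
DM | 47 | DM
NULL | NULL | JV
NULL | NULL | JV
NULL | NULL | KW
NULL | NULL | SG
NULL | NULL | SG
NULL | NULL | NULL

(DM, 47, DM); (DM, 47, DM); (NULL, NULL, JV); (NULL, NULL, JV); (NULL, NULL, KW); (NULL, NULL, SG); (NULL, NULL, SG); (NULL, NULL, NULL)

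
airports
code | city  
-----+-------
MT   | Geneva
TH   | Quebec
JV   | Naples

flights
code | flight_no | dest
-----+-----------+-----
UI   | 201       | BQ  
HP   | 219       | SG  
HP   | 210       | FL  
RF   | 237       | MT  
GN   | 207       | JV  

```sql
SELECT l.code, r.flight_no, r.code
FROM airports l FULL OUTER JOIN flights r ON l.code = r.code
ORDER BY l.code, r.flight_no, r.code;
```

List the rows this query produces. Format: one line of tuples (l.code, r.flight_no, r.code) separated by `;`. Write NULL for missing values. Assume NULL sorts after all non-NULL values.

FULL OUTER JOIN keeps every row from both sides; unmatched rows get NULL for the other side's columns.
Matching on l.code = r.code.
- l (code=MT) has no partner → padded with NULL.
- l (code=TH) has no partner → padded with NULL.
- l (code=JV) has no partner → padded with NULL.
- 5 r row(s) had no l match → kept, l columns NULL.
After projecting and ordering:
l.code | r.flight_no | r.code
JV | NULL | NULL
MT | NULL | NULL
TH | NULL | NULL
NULL | 201 | UI
NULL | 207 | GN
NULL | 210 | HP
NULL | 219 | HP
NULL | 237 | RF

(JV, NULL, NULL); (MT, NULL, NULL); (TH, NULL, NULL); (NULL, 201, UI); (NULL, 207, GN); (NULL, 210, HP); (NULL, 219, HP); (NULL, 237, RF)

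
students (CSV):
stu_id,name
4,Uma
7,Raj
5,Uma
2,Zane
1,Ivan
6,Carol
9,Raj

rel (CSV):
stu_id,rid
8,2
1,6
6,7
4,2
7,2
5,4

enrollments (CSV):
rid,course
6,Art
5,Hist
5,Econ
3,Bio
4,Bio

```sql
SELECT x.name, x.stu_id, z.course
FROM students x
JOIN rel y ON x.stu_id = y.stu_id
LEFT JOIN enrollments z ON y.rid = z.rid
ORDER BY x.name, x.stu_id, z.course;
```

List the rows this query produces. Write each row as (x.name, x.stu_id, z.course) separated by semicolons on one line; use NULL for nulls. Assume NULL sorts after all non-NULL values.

Evaluate left to right. First `students x INNER JOIN rel y` on stu_id: 5 row(s).
Then LEFT JOIN `enrollments z` on rid: each of those 5 rows is kept; rows whose y.rid has no match in z get NULL for z's columns.

(Carol, 6, NULL); (Ivan, 1, Art); (Raj, 7, NULL); (Uma, 4, NULL); (Uma, 5, Bio)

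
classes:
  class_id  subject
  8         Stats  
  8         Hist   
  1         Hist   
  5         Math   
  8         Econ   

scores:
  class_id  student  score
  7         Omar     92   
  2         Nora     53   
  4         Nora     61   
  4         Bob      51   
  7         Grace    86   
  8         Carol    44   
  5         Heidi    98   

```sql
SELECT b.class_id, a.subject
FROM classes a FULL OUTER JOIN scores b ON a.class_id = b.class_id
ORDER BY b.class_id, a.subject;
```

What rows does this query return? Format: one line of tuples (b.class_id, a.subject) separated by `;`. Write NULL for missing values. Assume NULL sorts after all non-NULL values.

(2, NULL); (4, NULL); (4, NULL); (5, Math); (7, NULL); (7, NULL); (8, Econ); (8, Hist); (8, Stats); (NULL, Hist)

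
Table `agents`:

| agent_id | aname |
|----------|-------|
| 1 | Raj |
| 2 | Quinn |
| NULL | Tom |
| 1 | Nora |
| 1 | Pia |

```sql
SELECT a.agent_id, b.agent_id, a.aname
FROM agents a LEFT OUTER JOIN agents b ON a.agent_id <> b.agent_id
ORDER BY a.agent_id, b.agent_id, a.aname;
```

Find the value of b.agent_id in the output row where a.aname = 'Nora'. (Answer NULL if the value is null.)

LEFT JOIN keeps every row from `agents a`; unmatched rows get NULL for `agents b`'s columns.
Matching on a.agent_id <> b.agent_id. A NULL in a compared column never satisfies the condition.
- a[0] agent_id=1 → 1 match(es) in b → 1 row(s).
- a[1] agent_id=2 → 3 match(es) in b → 3 row(s).
- a[2] agent_id=NULL → no match; kept with NULLs on the b side.
- a[3] agent_id=1 → 1 match(es) in b → 1 row(s).
- a[4] agent_id=1 → 1 match(es) in b → 1 row(s).

2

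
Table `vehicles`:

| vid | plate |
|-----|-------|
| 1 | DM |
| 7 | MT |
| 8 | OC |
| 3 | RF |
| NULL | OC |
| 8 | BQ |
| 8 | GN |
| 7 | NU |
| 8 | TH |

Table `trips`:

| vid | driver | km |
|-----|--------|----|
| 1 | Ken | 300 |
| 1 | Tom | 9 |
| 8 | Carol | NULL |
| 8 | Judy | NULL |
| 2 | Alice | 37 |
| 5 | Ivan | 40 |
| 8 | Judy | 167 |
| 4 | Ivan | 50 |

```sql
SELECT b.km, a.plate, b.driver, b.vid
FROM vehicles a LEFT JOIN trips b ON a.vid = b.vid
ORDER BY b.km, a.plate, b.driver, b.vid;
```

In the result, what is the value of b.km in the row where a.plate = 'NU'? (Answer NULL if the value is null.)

LEFT JOIN keeps every row from `vehicles`; unmatched rows get NULL for `trips`'s columns.
Matching on a.vid = b.vid. A NULL in a compared column never satisfies the condition.
- a[0] vid=1 → 2 match(es) in b → 2 row(s).
- a[1] vid=7 → no match; kept with NULLs on the b side.
- a[2] vid=8 → 3 match(es) in b → 3 row(s).
- a[3] vid=3 → no match; kept with NULLs on the b side.
- a[4] vid=NULL → no match; kept with NULLs on the b side.
- a[5] vid=8 → 3 match(es) in b → 3 row(s).
- a[6] vid=8 → 3 match(es) in b → 3 row(s).
- a[7] vid=7 → no match; kept with NULLs on the b side.
- a[8] vid=8 → 3 match(es) in b → 3 row(s).

NULL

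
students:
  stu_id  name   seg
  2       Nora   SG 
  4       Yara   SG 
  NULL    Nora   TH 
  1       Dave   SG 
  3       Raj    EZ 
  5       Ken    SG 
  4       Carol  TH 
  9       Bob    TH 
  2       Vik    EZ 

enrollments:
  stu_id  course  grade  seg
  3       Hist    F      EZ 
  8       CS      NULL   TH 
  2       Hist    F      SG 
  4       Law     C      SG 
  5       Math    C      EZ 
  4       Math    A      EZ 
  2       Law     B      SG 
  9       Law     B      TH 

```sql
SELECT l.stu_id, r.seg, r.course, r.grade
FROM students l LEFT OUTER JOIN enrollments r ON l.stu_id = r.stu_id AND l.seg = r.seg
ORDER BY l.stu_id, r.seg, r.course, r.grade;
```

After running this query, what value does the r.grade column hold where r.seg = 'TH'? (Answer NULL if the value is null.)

B

LEFT JOIN keeps every row from `students`; unmatched rows get NULL for `enrollments`'s columns.
Matching on l.stu_id = r.stu_id AND l.seg = r.seg. A NULL in a compared column never satisfies the condition.
- l row (stu_id=2, seg=SG): matches 2 r row(s) → 2 output row(s).
- l row (stu_id=4, seg=SG): matches 1 r row(s) → 1 output row(s).
- l row (stu_id=NULL, seg=TH): no match → kept, r columns NULL.
- l row (stu_id=1, seg=SG): no match → kept, r columns NULL.
- l row (stu_id=3, seg=EZ): matches 1 r row(s) → 1 output row(s).
- l row (stu_id=5, seg=SG): no match → kept, r columns NULL.
- l row (stu_id=4, seg=TH): no match → kept, r columns NULL.
- l row (stu_id=9, seg=TH): matches 1 r row(s) → 1 output row(s).
- l row (stu_id=2, seg=EZ): no match → kept, r columns NULL.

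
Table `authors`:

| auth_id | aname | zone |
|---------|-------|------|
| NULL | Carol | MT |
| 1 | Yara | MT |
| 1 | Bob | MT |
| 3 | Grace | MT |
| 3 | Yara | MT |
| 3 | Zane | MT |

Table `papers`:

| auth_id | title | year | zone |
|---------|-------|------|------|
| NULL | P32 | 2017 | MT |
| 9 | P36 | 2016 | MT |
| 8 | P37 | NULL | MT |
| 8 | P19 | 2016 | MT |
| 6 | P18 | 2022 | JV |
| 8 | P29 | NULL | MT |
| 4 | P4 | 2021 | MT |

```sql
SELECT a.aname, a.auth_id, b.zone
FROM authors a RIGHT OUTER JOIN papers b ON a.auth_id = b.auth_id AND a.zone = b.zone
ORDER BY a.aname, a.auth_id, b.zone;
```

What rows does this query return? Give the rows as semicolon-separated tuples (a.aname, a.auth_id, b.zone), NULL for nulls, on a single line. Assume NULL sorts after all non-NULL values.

(NULL, NULL, JV); (NULL, NULL, MT); (NULL, NULL, MT); (NULL, NULL, MT); (NULL, NULL, MT); (NULL, NULL, MT); (NULL, NULL, MT)

RIGHT JOIN keeps every row from `papers`; unmatched rows get NULL for `authors`'s columns.
Matching on a.auth_id = b.auth_id AND a.zone = b.zone. A NULL in a compared column never satisfies the condition.
Matched pairs: 0; unmatched b rows kept: 7.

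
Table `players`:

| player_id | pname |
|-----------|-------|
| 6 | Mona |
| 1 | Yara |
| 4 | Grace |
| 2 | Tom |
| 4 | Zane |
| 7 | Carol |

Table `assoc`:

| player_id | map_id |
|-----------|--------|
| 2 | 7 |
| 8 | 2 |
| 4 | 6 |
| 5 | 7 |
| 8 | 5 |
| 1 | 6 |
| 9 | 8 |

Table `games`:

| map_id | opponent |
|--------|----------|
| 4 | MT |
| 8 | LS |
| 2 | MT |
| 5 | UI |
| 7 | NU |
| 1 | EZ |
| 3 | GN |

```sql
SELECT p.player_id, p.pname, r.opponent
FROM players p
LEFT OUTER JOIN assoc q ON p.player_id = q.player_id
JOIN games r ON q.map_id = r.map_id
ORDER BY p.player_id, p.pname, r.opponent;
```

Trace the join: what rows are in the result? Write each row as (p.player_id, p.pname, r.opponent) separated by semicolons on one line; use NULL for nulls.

(2, Tom, NU)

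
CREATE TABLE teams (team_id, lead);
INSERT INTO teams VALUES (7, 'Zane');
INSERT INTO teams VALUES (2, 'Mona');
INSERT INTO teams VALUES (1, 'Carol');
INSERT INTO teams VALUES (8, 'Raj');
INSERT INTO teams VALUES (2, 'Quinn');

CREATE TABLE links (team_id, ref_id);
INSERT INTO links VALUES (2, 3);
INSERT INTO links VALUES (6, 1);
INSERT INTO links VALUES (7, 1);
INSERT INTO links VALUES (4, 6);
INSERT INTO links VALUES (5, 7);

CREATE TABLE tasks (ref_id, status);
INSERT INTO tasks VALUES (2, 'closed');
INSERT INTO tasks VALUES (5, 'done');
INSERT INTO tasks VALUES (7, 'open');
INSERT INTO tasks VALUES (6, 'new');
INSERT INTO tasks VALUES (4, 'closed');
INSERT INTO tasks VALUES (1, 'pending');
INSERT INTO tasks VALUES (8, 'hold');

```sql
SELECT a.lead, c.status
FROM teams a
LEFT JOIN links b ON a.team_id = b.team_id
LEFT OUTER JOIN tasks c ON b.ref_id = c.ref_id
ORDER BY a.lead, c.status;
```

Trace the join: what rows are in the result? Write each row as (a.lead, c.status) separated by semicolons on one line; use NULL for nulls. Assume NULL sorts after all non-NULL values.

Joins associate left-to-right: teams LEFT JOIN links on team_id gives 5 intermediate row(s).
Then LEFT JOIN `tasks c` on ref_id: each of those 5 rows is kept; rows whose b.ref_id has no match in c get NULL for c's columns.

(Carol, NULL); (Mona, NULL); (Quinn, NULL); (Raj, NULL); (Zane, pending)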